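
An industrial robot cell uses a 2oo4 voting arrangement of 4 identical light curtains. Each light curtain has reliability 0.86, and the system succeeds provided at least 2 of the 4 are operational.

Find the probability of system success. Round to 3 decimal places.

R = Σ_{i=2}^{4} C(4,i) p^i (1−p)^{4−i} with p = 0.86
C(4,2)·0.86^2·0.14^2 = 0.08698
C(4,3)·0.86^3·0.14^1 = 0.35619
C(4,4)·0.86^4·0.14^0 = 0.54701
Sum = 0.990

0.990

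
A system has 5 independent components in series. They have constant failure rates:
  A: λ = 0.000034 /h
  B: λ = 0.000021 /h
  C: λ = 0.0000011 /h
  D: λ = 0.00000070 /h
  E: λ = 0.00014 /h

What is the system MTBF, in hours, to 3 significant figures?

5080

Series of exponential components: λ_sys = Σ λ_i
λ_sys = 0.000034 + 0.000021 + 0.0000011 + 0.00000070 + 0.00014 = 1.9680e-04 /h
MTBF = 1 / λ_sys = 5080 h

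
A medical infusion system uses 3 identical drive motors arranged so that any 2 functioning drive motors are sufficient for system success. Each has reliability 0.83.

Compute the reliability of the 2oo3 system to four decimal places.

0.9231

R = Σ_{i=2}^{3} C(3,i) p^i (1−p)^{3−i} with p = 0.83
C(3,2)·0.83^2·0.17^1 = 0.351339
C(3,3)·0.83^3·0.17^0 = 0.571787
Sum = 0.9231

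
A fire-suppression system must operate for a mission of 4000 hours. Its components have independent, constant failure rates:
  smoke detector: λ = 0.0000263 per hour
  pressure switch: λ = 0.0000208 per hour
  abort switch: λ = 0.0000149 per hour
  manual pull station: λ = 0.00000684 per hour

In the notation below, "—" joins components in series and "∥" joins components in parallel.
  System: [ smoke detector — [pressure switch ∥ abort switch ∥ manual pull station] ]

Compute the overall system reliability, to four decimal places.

R(smoke detector) = exp(−0.0000263 × 4000) = 0.900144
R(pressure switch) = exp(−0.0000208 × 4000) = 0.920167
R(abort switch) = exp(−0.0000149 × 4000) = 0.942141
R(manual pull station) = exp(−0.00000684 × 4000) = 0.973011
Parallel (pressure switch, abort switch, and manual pull station): 1 − (1 − 0.920167)(1 − 0.942141)(1 − 0.973011) = 0.999875
Series (smoke detector and [0.999875]): 0.900144 × 0.999875 = 0.9000

0.9000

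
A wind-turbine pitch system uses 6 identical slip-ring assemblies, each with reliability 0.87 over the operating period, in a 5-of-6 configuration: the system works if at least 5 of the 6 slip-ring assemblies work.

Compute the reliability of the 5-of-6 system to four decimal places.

R = Σ_{i=5}^{6} C(6,i) p^i (1−p)^{6−i} with p = 0.87
C(6,5)·0.87^5·0.13^1 = 0.388768
C(6,6)·0.87^6·0.13^0 = 0.433626
Sum = 0.8224

0.8224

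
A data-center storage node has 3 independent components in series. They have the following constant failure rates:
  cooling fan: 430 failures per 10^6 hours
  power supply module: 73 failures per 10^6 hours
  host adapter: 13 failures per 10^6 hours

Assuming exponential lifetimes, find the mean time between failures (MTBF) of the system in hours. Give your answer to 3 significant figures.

Series of exponential components: λ_sys = Σ λ_i
λ_sys = 0.00043 + 0.000073 + 0.000013 = 5.1600e-04 /h
MTBF = 1 / λ_sys = 1940 h

1940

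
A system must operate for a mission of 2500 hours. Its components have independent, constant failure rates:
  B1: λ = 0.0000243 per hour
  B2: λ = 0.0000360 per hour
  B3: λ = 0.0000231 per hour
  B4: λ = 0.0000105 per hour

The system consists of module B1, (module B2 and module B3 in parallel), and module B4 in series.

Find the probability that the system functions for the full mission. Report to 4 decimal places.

R(B1) = exp(−0.0000243 × 2500) = 0.941058
R(B2) = exp(−0.0000360 × 2500) = 0.913931
R(B3) = exp(−0.0000231 × 2500) = 0.943886
R(B4) = exp(−0.0000105 × 2500) = 0.974092
Parallel (B2 and B3): 1 − (1 − 0.913931)(1 − 0.943886) = 0.995170
Series (B1, [0.995170], and B4): 0.941058 × 0.995170 × 0.974092 = 0.9122

0.9122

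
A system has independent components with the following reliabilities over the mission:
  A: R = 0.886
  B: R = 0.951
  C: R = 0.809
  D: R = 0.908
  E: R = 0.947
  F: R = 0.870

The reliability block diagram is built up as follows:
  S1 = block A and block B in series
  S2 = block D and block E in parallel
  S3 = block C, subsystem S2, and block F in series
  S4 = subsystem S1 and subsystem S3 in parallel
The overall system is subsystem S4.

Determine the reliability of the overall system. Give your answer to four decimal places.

0.9528

Series (A and B): 0.886000 × 0.951000 = 0.842586
Parallel (D and E): 1 − (1 − 0.908000)(1 − 0.947000) = 0.995124
Series (C, [0.995124], and F): 0.809000 × 0.995124 × 0.870000 = 0.700398
Parallel ([0.842586] and [0.700398]): 1 − (1 − 0.842586)(1 − 0.700398) = 0.9528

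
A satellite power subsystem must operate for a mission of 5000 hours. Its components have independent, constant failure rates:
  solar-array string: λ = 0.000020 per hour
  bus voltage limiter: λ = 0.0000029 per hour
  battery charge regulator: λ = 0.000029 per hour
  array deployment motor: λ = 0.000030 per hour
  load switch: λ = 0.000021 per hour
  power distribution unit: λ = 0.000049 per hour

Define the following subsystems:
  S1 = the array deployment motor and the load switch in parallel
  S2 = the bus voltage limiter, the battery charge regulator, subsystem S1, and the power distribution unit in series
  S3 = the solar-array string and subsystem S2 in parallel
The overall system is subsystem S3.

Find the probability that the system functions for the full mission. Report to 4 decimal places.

R(solar-array string) = exp(−0.000020 × 5000) = 0.904837
R(bus voltage limiter) = exp(−0.0000029 × 5000) = 0.985605
R(battery charge regulator) = exp(−0.000029 × 5000) = 0.865022
R(array deployment motor) = exp(−0.000030 × 5000) = 0.860708
R(load switch) = exp(−0.000021 × 5000) = 0.900325
R(power distribution unit) = exp(−0.000049 × 5000) = 0.782705
Parallel (array deployment motor and load switch): 1 − (1 − 0.860708)(1 − 0.900325) = 0.986116
Series (bus voltage limiter, battery charge regulator, [0.986116], and power distribution unit): 0.985605 × 0.865022 × 0.986116 × 0.782705 = 0.658046
Parallel (solar-array string and [0.658046]): 1 − (1 − 0.904837)(1 − 0.658046) = 0.9675

0.9675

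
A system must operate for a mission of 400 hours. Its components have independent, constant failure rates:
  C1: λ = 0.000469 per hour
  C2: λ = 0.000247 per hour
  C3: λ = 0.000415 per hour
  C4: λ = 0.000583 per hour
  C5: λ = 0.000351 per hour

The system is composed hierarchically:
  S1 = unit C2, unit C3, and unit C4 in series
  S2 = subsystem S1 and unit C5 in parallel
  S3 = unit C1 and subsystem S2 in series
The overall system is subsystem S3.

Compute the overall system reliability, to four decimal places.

0.7864

R(C1) = exp(−0.000469 × 400) = 0.828946
R(C2) = exp(−0.000247 × 400) = 0.905924
R(C3) = exp(−0.000415 × 400) = 0.847046
R(C4) = exp(−0.000583 × 400) = 0.791995
R(C5) = exp(−0.000351 × 400) = 0.869011
Series (C2, C3, and C4): 0.905924 × 0.847046 × 0.791995 = 0.607745
Parallel ([0.607745] and C5): 1 − (1 − 0.607745)(1 − 0.869011) = 0.948619
Series (C1 and [0.948619]): 0.828946 × 0.948619 = 0.7864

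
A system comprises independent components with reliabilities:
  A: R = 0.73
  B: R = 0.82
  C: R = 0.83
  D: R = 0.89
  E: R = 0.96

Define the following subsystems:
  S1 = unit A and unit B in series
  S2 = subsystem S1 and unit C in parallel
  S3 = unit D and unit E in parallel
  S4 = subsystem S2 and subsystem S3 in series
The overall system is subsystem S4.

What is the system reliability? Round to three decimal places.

0.928

Series (A and B): 0.73000 × 0.82000 = 0.59860
Parallel ([0.59860] and C): 1 − (1 − 0.59860)(1 − 0.83000) = 0.93176
Parallel (D and E): 1 − (1 − 0.89000)(1 − 0.96000) = 0.99560
Series ([0.93176] and [0.99560]): 0.93176 × 0.99560 = 0.928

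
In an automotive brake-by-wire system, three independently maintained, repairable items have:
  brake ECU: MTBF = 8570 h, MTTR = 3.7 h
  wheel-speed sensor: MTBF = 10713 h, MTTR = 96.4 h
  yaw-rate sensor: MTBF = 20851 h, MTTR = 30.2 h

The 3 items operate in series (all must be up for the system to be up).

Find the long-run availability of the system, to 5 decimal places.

A(brake ECU) = MTBF/(MTBF+MTTR) = 8570/(8570+3.7) = 0.999568
A(wheel-speed sensor) = MTBF/(MTBF+MTTR) = 10713/(10713+96.4) = 0.991082
A(yaw-rate sensor) = MTBF/(MTBF+MTTR) = 20851/(20851+30.2) = 0.998554
Series availability: 0.999568 × 0.991082 × 0.998554 = 0.98922

0.98922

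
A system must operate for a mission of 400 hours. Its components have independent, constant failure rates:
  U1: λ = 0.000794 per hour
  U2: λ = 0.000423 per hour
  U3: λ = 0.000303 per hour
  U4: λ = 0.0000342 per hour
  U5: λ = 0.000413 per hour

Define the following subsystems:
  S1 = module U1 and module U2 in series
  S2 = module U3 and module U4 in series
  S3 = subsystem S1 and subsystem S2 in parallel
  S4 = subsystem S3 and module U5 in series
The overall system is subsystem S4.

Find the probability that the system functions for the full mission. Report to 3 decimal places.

0.806

R(U1) = exp(−0.000794 × 400) = 0.72789
R(U2) = exp(−0.000423 × 400) = 0.84434
R(U3) = exp(−0.000303 × 400) = 0.88586
R(U4) = exp(−0.0000342 × 400) = 0.98641
R(U5) = exp(−0.000413 × 400) = 0.84772
Series (U1 and U2): 0.72789 × 0.84434 = 0.61459
Series (U3 and U4): 0.88586 × 0.98641 = 0.87382
Parallel ([0.61459] and [0.87382]): 1 − (1 − 0.61459)(1 − 0.87382) = 0.95137
Series ([0.95137] and U5): 0.95137 × 0.84772 = 0.806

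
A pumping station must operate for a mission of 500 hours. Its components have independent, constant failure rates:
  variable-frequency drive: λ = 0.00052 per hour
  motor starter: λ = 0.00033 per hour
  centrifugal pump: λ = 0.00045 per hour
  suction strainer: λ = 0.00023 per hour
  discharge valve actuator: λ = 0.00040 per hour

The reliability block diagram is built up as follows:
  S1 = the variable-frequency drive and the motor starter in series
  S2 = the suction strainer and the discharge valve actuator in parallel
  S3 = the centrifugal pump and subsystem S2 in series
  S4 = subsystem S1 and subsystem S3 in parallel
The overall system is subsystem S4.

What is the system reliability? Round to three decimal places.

R(variable-frequency drive) = exp(−0.00052 × 500) = 0.77105
R(motor starter) = exp(−0.00033 × 500) = 0.84789
R(centrifugal pump) = exp(−0.00045 × 500) = 0.79852
R(suction strainer) = exp(−0.00023 × 500) = 0.89137
R(discharge valve actuator) = exp(−0.00040 × 500) = 0.81873
Series (variable-frequency drive and motor starter): 0.77105 × 0.84789 = 0.65377
Parallel (suction strainer and discharge valve actuator): 1 − (1 − 0.89137)(1 − 0.81873) = 0.98031
Series (centrifugal pump and [0.98031]): 0.79852 × 0.98031 = 0.78280
Parallel ([0.65377] and [0.78280]): 1 − (1 − 0.65377)(1 − 0.78280) = 0.925

0.925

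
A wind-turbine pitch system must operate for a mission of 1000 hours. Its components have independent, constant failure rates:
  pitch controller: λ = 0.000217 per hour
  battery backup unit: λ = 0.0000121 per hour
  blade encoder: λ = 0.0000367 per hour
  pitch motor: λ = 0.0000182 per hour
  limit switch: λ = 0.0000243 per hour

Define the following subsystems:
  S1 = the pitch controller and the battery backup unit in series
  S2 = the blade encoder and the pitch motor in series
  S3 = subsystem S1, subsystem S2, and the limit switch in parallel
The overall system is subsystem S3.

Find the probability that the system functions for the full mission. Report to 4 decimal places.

0.9997

R(pitch controller) = exp(−0.000217 × 1000) = 0.804930
R(battery backup unit) = exp(−0.0000121 × 1000) = 0.987973
R(blade encoder) = exp(−0.0000367 × 1000) = 0.963965
R(pitch motor) = exp(−0.0000182 × 1000) = 0.981965
R(limit switch) = exp(−0.0000243 × 1000) = 0.975993
Series (pitch controller and battery backup unit): 0.804930 × 0.987973 = 0.795249
Series (blade encoder and pitch motor): 0.963965 × 0.981965 = 0.946580
Parallel ([0.795249], [0.946580], and limit switch): 1 − (1 − 0.795249)(1 − 0.946580)(1 − 0.975993) = 0.9997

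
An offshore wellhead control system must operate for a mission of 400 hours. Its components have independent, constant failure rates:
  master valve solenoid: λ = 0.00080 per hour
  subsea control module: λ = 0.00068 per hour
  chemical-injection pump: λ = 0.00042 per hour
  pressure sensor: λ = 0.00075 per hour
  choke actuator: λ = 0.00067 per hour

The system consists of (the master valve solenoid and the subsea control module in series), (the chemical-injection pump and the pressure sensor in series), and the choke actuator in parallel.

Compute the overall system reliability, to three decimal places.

R(master valve solenoid) = exp(−0.00080 × 400) = 0.72615
R(subsea control module) = exp(−0.00068 × 400) = 0.76185
R(chemical-injection pump) = exp(−0.00042 × 400) = 0.84535
R(pressure sensor) = exp(−0.00075 × 400) = 0.74082
R(choke actuator) = exp(−0.00067 × 400) = 0.76491
Series (master valve solenoid and subsea control module): 0.72615 × 0.76185 = 0.55322
Series (chemical-injection pump and pressure sensor): 0.84535 × 0.74082 = 0.62625
Parallel ([0.55322], [0.62625], and choke actuator): 1 − (1 − 0.55322)(1 − 0.62625)(1 − 0.76491) = 0.961

0.961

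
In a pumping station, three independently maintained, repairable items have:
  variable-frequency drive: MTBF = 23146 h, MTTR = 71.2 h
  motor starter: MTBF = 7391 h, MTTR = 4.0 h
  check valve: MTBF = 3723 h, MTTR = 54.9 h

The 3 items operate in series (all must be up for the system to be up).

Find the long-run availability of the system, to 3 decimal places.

0.982

A(variable-frequency drive) = MTBF/(MTBF+MTTR) = 23146/(23146+71.2) = 0.996933
A(motor starter) = MTBF/(MTBF+MTTR) = 7391/(7391+4.0) = 0.999459
A(check valve) = MTBF/(MTBF+MTTR) = 3723/(3723+54.9) = 0.985468
Series availability: 0.996933 × 0.999459 × 0.985468 = 0.982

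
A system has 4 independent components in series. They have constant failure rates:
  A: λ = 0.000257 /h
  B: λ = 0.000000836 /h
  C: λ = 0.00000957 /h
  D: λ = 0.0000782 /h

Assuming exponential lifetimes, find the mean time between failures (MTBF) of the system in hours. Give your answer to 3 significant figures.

2890

Series of exponential components: λ_sys = Σ λ_i
λ_sys = 0.000257 + 0.000000836 + 0.00000957 + 0.0000782 = 3.4561e-04 /h
MTBF = 1 / λ_sys = 2890 h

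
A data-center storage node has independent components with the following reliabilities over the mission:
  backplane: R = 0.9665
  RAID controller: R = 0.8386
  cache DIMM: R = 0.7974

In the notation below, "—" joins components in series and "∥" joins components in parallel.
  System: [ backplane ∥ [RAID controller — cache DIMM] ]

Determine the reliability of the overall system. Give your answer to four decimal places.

Series (RAID controller and cache DIMM): 0.838600 × 0.797400 = 0.668700
Parallel (backplane and [0.668700]): 1 − (1 − 0.966500)(1 − 0.668700) = 0.9889

0.9889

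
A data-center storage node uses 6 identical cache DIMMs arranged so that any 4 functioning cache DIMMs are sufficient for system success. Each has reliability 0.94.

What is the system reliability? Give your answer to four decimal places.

R = Σ_{i=4}^{6} C(6,i) p^i (1−p)^{6−i} with p = 0.94
C(6,4)·0.94^4·0.06^2 = 0.042160
C(6,5)·0.94^5·0.06^1 = 0.264205
C(6,6)·0.94^6·0.06^0 = 0.689870
Sum = 0.9962

0.9962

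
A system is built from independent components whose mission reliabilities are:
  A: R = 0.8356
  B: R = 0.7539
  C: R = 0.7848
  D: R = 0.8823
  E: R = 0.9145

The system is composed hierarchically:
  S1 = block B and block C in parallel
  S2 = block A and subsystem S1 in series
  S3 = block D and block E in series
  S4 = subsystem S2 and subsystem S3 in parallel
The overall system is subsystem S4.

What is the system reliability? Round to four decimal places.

Parallel (B and C): 1 − (1 − 0.753900)(1 − 0.784800) = 0.947039
Series (A and [0.947039]): 0.835600 × 0.947039 = 0.791346
Series (D and E): 0.882300 × 0.914500 = 0.806863
Parallel ([0.791346] and [0.806863]): 1 − (1 − 0.791346)(1 − 0.806863) = 0.9597

0.9597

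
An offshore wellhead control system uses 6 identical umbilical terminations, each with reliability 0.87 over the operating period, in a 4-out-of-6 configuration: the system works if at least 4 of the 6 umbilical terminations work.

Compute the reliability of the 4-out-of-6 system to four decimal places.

0.9676

R = Σ_{i=4}^{6} C(6,i) p^i (1−p)^{6−i} with p = 0.87
C(6,4)·0.87^4·0.13^2 = 0.145230
C(6,5)·0.87^5·0.13^1 = 0.388768
C(6,6)·0.87^6·0.13^0 = 0.433626
Sum = 0.9676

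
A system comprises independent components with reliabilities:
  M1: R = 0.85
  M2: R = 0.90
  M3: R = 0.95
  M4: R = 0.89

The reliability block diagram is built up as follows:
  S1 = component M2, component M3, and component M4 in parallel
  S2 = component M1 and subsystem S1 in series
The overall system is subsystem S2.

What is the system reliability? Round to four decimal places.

0.8495

Parallel (M2, M3, and M4): 1 − (1 − 0.900000)(1 − 0.950000)(1 − 0.890000) = 0.999450
Series (M1 and [0.999450]): 0.850000 × 0.999450 = 0.8495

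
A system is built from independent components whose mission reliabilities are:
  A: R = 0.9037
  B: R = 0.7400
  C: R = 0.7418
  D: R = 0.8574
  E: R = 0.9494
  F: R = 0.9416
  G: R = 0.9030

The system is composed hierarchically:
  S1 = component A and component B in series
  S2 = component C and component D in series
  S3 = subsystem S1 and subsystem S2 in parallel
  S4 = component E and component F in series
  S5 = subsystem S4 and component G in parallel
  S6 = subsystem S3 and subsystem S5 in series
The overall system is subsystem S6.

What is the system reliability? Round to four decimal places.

0.8704

Series (A and B): 0.903700 × 0.740000 = 0.668738
Series (C and D): 0.741800 × 0.857400 = 0.636019
Parallel ([0.668738] and [0.636019]): 1 − (1 − 0.668738)(1 − 0.636019) = 0.879427
Series (E and F): 0.949400 × 0.941600 = 0.893955
Parallel ([0.893955] and G): 1 − (1 − 0.893955)(1 − 0.903000) = 0.989714
Series ([0.879427] and [0.989714]): 0.879427 × 0.989714 = 0.8704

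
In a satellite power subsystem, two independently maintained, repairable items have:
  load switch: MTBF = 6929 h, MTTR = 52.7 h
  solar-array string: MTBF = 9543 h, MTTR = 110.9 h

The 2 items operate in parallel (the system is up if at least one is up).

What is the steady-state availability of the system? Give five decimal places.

A(load switch) = MTBF/(MTBF+MTTR) = 6929/(6929+52.7) = 0.992452
A(solar-array string) = MTBF/(MTBF+MTTR) = 9543/(9543+110.9) = 0.988512
Parallel availability: 1 − (1 − 0.992452)(1 − 0.988512) = 0.99991

0.99991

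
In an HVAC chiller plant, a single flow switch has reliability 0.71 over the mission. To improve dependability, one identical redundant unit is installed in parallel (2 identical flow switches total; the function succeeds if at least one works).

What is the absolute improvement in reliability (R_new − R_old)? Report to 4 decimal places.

0.2059

R_before = 0.71
R_after = 1 − (1 − 0.71)^2 = 0.9159
ΔR = 0.9159 − 0.71 = 0.2059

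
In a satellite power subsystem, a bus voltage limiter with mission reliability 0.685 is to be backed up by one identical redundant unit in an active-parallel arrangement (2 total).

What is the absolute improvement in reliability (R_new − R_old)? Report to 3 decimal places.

R_before = 0.685
R_after = 1 − (1 − 0.685)^2 = 0.901
ΔR = 0.901 − 0.685 = 0.216

0.216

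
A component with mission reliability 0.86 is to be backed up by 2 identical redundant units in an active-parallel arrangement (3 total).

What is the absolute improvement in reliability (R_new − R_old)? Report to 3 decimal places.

R_before = 0.86
R_after = 1 − (1 − 0.86)^3 = 0.997
ΔR = 0.997 − 0.86 = 0.137

0.137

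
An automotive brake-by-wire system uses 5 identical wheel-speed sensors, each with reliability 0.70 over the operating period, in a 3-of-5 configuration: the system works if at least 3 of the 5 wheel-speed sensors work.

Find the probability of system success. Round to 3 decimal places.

0.837

R = Σ_{i=3}^{5} C(5,i) p^i (1−p)^{5−i} with p = 0.70
C(5,3)·0.70^3·0.30^2 = 0.30870
C(5,4)·0.70^4·0.30^1 = 0.36015
C(5,5)·0.70^5·0.30^0 = 0.16807
Sum = 0.837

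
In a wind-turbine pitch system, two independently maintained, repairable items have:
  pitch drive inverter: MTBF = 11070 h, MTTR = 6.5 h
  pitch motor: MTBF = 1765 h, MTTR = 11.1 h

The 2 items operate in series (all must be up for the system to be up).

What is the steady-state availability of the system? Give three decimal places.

A(pitch drive inverter) = MTBF/(MTBF+MTTR) = 11070/(11070+6.5) = 0.999413
A(pitch motor) = MTBF/(MTBF+MTTR) = 1765/(1765+11.1) = 0.993750
Series availability: 0.999413 × 0.993750 = 0.993

0.993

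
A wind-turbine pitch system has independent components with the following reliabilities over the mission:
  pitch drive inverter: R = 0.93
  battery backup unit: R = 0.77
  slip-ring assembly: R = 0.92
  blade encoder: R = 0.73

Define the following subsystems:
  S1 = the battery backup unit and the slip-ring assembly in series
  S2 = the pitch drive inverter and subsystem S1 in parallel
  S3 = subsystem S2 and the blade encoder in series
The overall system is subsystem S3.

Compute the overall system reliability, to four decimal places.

Series (battery backup unit and slip-ring assembly): 0.770000 × 0.920000 = 0.708400
Parallel (pitch drive inverter and [0.708400]): 1 − (1 − 0.930000)(1 − 0.708400) = 0.979588
Series ([0.979588] and blade encoder): 0.979588 × 0.730000 = 0.7151

0.7151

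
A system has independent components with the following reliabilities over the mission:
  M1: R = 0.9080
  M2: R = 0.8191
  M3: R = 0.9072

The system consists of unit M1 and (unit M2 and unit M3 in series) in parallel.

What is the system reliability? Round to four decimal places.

0.9764

Series (M2 and M3): 0.819100 × 0.907200 = 0.743088
Parallel (M1 and [0.743088]): 1 − (1 − 0.908000)(1 − 0.743088) = 0.9764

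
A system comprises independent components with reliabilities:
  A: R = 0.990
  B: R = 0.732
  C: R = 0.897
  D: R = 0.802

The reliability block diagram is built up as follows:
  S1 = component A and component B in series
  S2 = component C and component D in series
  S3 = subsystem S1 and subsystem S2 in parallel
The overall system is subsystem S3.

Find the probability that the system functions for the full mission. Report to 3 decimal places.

Series (A and B): 0.99000 × 0.73200 = 0.72468
Series (C and D): 0.89700 × 0.80200 = 0.71939
Parallel ([0.72468] and [0.71939]): 1 − (1 − 0.72468)(1 − 0.71939) = 0.923

0.923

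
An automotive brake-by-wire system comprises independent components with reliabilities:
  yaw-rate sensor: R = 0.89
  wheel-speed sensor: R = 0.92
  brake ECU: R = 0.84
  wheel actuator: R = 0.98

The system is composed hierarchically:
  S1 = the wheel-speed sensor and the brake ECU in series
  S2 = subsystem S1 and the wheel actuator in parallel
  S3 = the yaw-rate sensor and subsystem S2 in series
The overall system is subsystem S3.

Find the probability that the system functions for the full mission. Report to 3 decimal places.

0.886

Series (wheel-speed sensor and brake ECU): 0.92000 × 0.84000 = 0.77280
Parallel ([0.77280] and wheel actuator): 1 − (1 − 0.77280)(1 − 0.98000) = 0.99546
Series (yaw-rate sensor and [0.99546]): 0.89000 × 0.99546 = 0.886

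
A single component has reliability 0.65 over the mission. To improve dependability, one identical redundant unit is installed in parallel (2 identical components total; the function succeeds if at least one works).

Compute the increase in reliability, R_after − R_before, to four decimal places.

0.2275

R_before = 0.65
R_after = 1 − (1 − 0.65)^2 = 0.8775
ΔR = 0.8775 − 0.65 = 0.2275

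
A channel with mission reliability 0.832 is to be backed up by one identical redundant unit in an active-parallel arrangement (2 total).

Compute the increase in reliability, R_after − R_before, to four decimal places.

R_before = 0.832
R_after = 1 − (1 − 0.832)^2 = 0.9718
ΔR = 0.9718 − 0.832 = 0.1398

0.1398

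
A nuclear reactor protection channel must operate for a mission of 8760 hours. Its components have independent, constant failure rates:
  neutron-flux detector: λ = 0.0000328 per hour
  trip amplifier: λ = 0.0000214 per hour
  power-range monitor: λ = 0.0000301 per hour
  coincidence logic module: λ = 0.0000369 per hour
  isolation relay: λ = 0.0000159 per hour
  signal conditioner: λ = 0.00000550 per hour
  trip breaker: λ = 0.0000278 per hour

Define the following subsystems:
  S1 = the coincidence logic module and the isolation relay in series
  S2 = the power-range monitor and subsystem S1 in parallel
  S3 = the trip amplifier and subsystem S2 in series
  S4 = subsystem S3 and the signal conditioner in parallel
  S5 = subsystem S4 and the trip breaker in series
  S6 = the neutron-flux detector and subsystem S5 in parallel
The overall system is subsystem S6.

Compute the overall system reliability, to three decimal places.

R(neutron-flux detector) = exp(−0.0000328 × 8760) = 0.75027
R(trip amplifier) = exp(−0.0000214 × 8760) = 0.82906
R(power-range monitor) = exp(−0.0000301 × 8760) = 0.76822
R(coincidence logic module) = exp(−0.0000369 × 8760) = 0.72380
R(isolation relay) = exp(−0.0000159 × 8760) = 0.86998
R(signal conditioner) = exp(−0.00000550 × 8760) = 0.95296
R(trip breaker) = exp(−0.0000278 × 8760) = 0.78386
Series (coincidence logic module and isolation relay): 0.72380 × 0.86998 = 0.62969
Parallel (power-range monitor and [0.62969]): 1 − (1 − 0.76822)(1 − 0.62969) = 0.91417
Series (trip amplifier and [0.91417]): 0.82906 × 0.91417 = 0.75790
Parallel ([0.75790] and signal conditioner): 1 − (1 − 0.75790)(1 − 0.95296) = 0.98861
Series ([0.98861] and trip breaker): 0.98861 × 0.78386 = 0.77493
Parallel (neutron-flux detector and [0.77493]): 1 − (1 − 0.75027)(1 − 0.77493) = 0.944

0.944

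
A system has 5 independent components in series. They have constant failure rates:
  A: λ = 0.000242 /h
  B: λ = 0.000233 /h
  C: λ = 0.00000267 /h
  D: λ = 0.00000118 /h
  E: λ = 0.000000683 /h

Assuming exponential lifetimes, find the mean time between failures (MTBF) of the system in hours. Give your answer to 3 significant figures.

2090

Series of exponential components: λ_sys = Σ λ_i
λ_sys = 0.000242 + 0.000233 + 0.00000267 + 0.00000118 + 0.000000683 = 4.7953e-04 /h
MTBF = 1 / λ_sys = 2090 h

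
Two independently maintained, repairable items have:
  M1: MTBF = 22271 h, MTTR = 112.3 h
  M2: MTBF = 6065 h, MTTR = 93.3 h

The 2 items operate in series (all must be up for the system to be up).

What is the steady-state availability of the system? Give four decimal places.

A(M1) = MTBF/(MTBF+MTTR) = 22271/(22271+112.3) = 0.994983
A(M2) = MTBF/(MTBF+MTTR) = 6065/(6065+93.3) = 0.984850
Series availability: 0.994983 × 0.984850 = 0.9799

0.9799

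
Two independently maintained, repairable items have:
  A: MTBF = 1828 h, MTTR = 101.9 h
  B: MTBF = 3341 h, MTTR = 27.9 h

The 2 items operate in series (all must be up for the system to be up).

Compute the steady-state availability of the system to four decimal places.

A(A) = MTBF/(MTBF+MTTR) = 1828/(1828+101.9) = 0.947199
A(B) = MTBF/(MTBF+MTTR) = 3341/(3341+27.9) = 0.991718
Series availability: 0.947199 × 0.991718 = 0.9394

0.9394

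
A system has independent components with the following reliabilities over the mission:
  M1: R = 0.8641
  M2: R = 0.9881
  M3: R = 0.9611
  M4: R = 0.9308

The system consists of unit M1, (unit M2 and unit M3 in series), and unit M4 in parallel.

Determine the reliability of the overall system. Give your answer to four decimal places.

Series (M2 and M3): 0.988100 × 0.961100 = 0.949663
Parallel (M1, [0.949663], and M4): 1 − (1 − 0.864100)(1 − 0.949663)(1 − 0.930800) = 0.9995

0.9995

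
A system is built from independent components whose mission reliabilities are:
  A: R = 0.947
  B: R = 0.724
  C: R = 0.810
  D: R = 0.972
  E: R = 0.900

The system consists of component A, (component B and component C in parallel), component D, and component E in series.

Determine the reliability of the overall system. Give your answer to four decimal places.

Parallel (B and C): 1 − (1 − 0.724000)(1 − 0.810000) = 0.947560
Series (A, [0.947560], D, and E): 0.947000 × 0.947560 × 0.972000 × 0.900000 = 0.7850

0.7850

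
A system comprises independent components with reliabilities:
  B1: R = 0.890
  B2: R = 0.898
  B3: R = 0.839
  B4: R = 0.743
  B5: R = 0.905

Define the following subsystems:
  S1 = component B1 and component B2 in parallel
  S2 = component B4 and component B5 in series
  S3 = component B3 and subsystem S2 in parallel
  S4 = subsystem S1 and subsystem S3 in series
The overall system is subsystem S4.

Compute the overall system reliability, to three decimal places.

0.937

Parallel (B1 and B2): 1 − (1 − 0.89000)(1 − 0.89800) = 0.98878
Series (B4 and B5): 0.74300 × 0.90500 = 0.67242
Parallel (B3 and [0.67242]): 1 − (1 − 0.83900)(1 − 0.67242) = 0.94726
Series ([0.98878] and [0.94726]): 0.98878 × 0.94726 = 0.937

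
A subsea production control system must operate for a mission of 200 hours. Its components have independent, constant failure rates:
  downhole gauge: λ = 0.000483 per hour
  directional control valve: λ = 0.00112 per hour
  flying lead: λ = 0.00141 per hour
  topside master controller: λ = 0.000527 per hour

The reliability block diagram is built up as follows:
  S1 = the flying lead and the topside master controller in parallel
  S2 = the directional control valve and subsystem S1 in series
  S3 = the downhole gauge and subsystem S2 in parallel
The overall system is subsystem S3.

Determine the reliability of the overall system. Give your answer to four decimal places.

R(downhole gauge) = exp(−0.000483 × 200) = 0.907919
R(directional control valve) = exp(−0.00112 × 200) = 0.799315
R(flying lead) = exp(−0.00141 × 200) = 0.754274
R(topside master controller) = exp(−0.000527 × 200) = 0.899964
Parallel (flying lead and topside master controller): 1 − (1 − 0.754274)(1 − 0.899964) = 0.975419
Series (directional control valve and [0.975419]): 0.799315 × 0.975419 = 0.779667
Parallel (downhole gauge and [0.779667]): 1 − (1 − 0.907919)(1 − 0.779667) = 0.9797

0.9797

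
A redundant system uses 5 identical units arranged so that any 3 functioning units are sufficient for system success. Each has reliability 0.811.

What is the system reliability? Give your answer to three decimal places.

R = Σ_{i=3}^{5} C(5,i) p^i (1−p)^{5−i} with p = 0.811
C(5,3)·0.811^3·0.189^2 = 0.19054
C(5,4)·0.811^4·0.189^1 = 0.40880
C(5,5)·0.811^5·0.189^0 = 0.35084
Sum = 0.950

0.950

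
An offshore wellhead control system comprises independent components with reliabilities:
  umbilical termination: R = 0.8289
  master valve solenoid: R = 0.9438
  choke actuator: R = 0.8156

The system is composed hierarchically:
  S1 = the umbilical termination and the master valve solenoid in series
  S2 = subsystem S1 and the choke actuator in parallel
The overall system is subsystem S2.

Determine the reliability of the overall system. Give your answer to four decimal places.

0.9599

Series (umbilical termination and master valve solenoid): 0.828900 × 0.943800 = 0.782316
Parallel ([0.782316] and choke actuator): 1 − (1 − 0.782316)(1 − 0.815600) = 0.9599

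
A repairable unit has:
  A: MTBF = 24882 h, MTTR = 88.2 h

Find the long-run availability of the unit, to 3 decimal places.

A(A) = MTBF/(MTBF+MTTR) = 24882/(24882+88.2) = 0.996

0.996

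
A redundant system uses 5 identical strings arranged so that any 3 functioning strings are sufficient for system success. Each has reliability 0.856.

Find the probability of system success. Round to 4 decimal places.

R = Σ_{i=3}^{5} C(5,i) p^i (1−p)^{5−i} with p = 0.856
C(5,3)·0.856^3·0.144^2 = 0.130061
C(5,4)·0.856^4·0.144^1 = 0.386569
C(5,5)·0.856^5·0.144^0 = 0.459588
Sum = 0.9762

0.9762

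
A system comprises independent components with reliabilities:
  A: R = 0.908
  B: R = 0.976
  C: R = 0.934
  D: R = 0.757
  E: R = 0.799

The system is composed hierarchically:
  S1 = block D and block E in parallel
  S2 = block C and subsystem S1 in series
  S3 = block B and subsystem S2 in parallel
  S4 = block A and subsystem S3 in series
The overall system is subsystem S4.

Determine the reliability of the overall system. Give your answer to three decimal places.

Parallel (D and E): 1 − (1 − 0.75700)(1 − 0.79900) = 0.95116
Series (C and [0.95116]): 0.93400 × 0.95116 = 0.88838
Parallel (B and [0.88838]): 1 − (1 − 0.97600)(1 − 0.88838) = 0.99732
Series (A and [0.99732]): 0.90800 × 0.99732 = 0.906

0.906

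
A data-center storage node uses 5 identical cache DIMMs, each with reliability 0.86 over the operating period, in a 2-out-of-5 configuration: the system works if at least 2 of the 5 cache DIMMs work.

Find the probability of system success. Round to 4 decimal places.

R = Σ_{i=2}^{5} C(5,i) p^i (1−p)^{5−i} with p = 0.86
C(5,2)·0.86^2·0.14^3 = 0.020295
C(5,3)·0.86^3·0.14^2 = 0.124667
C(5,4)·0.86^4·0.14^1 = 0.382906
C(5,5)·0.86^5·0.14^0 = 0.470427
Sum = 0.9983

0.9983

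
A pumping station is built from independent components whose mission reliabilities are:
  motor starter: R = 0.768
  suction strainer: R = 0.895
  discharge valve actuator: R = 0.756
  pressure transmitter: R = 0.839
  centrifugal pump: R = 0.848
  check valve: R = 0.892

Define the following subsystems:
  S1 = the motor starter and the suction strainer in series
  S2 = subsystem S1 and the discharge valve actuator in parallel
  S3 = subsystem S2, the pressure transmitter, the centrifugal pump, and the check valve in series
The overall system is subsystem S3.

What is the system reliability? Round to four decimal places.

Series (motor starter and suction strainer): 0.768000 × 0.895000 = 0.687360
Parallel ([0.687360] and discharge valve actuator): 1 − (1 − 0.687360)(1 − 0.756000) = 0.923716
Series ([0.923716], pressure transmitter, centrifugal pump, and check valve): 0.923716 × 0.839000 × 0.848000 × 0.892000 = 0.5862

0.5862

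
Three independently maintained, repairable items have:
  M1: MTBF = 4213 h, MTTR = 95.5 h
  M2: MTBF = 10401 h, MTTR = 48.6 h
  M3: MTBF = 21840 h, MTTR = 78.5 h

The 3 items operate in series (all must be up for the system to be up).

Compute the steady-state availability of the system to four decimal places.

A(M1) = MTBF/(MTBF+MTTR) = 4213/(4213+95.5) = 0.977835
A(M2) = MTBF/(MTBF+MTTR) = 10401/(10401+48.6) = 0.995349
A(M3) = MTBF/(MTBF+MTTR) = 21840/(21840+78.5) = 0.996419
Series availability: 0.977835 × 0.995349 × 0.996419 = 0.9698

0.9698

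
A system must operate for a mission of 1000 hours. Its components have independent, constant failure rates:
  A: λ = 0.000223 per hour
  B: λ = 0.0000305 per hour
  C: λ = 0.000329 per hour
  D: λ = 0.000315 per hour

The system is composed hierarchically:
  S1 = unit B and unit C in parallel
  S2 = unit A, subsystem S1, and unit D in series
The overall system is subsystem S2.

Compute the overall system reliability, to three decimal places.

R(A) = exp(−0.000223 × 1000) = 0.80011
R(B) = exp(−0.0000305 × 1000) = 0.96996
R(C) = exp(−0.000329 × 1000) = 0.71964
R(D) = exp(−0.000315 × 1000) = 0.72979
Parallel (B and C): 1 − (1 − 0.96996)(1 − 0.71964) = 0.99158
Series (A, [0.99158], and D): 0.80011 × 0.99158 × 0.72979 = 0.579

0.579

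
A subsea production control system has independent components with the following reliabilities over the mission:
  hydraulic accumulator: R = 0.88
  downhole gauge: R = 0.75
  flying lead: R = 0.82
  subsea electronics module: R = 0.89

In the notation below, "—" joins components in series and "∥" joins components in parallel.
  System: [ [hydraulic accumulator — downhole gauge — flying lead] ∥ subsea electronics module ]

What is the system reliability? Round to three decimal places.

0.950

Series (hydraulic accumulator, downhole gauge, and flying lead): 0.88000 × 0.75000 × 0.82000 = 0.54120
Parallel ([0.54120] and subsea electronics module): 1 − (1 − 0.54120)(1 − 0.89000) = 0.950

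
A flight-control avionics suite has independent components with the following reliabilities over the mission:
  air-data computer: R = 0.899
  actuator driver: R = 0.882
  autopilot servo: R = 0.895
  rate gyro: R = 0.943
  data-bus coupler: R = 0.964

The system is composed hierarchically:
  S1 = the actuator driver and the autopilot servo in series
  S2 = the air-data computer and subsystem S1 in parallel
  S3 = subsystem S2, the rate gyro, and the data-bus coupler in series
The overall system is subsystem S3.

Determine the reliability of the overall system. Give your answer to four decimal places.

0.8897

Series (actuator driver and autopilot servo): 0.882000 × 0.895000 = 0.789390
Parallel (air-data computer and [0.789390]): 1 − (1 − 0.899000)(1 − 0.789390) = 0.978728
Series ([0.978728], rate gyro, and data-bus coupler): 0.978728 × 0.943000 × 0.964000 = 0.8897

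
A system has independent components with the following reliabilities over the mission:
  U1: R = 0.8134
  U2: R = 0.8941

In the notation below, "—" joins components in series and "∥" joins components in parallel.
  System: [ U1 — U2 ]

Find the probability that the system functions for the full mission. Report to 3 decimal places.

Series (U1 and U2): 0.81340 × 0.89410 = 0.727

0.727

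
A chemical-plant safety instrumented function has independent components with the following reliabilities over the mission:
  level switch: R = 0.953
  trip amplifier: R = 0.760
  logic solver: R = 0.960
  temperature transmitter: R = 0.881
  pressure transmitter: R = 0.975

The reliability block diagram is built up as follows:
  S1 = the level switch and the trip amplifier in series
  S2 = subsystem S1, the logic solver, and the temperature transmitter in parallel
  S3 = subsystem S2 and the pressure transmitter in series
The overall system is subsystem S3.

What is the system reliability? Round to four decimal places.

0.9737

Series (level switch and trip amplifier): 0.953000 × 0.760000 = 0.724280
Parallel ([0.724280], logic solver, and temperature transmitter): 1 − (1 − 0.724280)(1 − 0.960000)(1 − 0.881000) = 0.998688
Series ([0.998688] and pressure transmitter): 0.998688 × 0.975000 = 0.9737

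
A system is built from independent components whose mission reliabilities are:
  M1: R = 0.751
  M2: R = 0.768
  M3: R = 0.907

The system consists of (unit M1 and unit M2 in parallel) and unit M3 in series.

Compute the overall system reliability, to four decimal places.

0.8546

Parallel (M1 and M2): 1 − (1 − 0.751000)(1 − 0.768000) = 0.942232
Series ([0.942232] and M3): 0.942232 × 0.907000 = 0.8546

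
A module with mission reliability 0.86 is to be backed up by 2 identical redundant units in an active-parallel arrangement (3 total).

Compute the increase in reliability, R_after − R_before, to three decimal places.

R_before = 0.86
R_after = 1 − (1 − 0.86)^3 = 0.997
ΔR = 0.997 − 0.86 = 0.137

0.137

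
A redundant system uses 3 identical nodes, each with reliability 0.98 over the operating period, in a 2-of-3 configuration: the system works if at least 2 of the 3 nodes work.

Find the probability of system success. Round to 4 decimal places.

R = Σ_{i=2}^{3} C(3,i) p^i (1−p)^{3−i} with p = 0.98
C(3,2)·0.98^2·0.02^1 = 0.057624
C(3,3)·0.98^3·0.02^0 = 0.941192
Sum = 0.9988

0.9988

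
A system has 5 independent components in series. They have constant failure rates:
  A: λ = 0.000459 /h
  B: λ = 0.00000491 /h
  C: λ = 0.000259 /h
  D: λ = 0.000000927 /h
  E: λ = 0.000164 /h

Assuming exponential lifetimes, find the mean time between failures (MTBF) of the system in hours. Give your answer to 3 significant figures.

Series of exponential components: λ_sys = Σ λ_i
λ_sys = 0.000459 + 0.00000491 + 0.000259 + 0.000000927 + 0.000164 = 8.8784e-04 /h
MTBF = 1 / λ_sys = 1130 h

1130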